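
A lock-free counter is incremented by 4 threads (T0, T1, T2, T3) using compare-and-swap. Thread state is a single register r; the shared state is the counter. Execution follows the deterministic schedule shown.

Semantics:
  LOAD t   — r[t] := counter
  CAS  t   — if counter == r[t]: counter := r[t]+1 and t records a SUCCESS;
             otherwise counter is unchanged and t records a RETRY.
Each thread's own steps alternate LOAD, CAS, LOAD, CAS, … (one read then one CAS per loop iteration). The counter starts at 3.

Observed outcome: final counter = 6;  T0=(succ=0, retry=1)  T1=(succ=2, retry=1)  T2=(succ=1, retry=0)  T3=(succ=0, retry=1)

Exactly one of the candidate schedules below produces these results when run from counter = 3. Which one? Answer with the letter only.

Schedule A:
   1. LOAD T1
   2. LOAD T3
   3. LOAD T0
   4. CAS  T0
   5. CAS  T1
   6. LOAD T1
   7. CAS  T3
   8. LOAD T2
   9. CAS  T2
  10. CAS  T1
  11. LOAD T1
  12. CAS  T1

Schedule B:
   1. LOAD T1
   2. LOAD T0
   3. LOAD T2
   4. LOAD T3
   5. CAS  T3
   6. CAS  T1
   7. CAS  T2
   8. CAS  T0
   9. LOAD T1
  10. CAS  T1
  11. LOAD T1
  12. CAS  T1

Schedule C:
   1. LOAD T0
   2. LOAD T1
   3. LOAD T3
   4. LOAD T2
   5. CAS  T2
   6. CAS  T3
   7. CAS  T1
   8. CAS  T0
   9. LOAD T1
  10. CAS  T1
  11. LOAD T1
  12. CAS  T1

Run C:
step 1: T0 LOAD ⇒ load; ctr=3 reg=3
step 2: T1 LOAD ⇒ load; ctr=3 reg=3
step 3: T3 LOAD ⇒ load; ctr=3 reg=3
step 4: T2 LOAD ⇒ load; ctr=3 reg=3
step 5: T2 CAS ⇒ ok; ctr=4 reg=3
step 6: T3 CAS ⇒ retry; ctr=4 reg=3
step 7: T1 CAS ⇒ retry; ctr=4 reg=3
step 8: T0 CAS ⇒ retry; ctr=4 reg=3
step 9: T1 LOAD ⇒ load; ctr=4 reg=4
step 10: T1 CAS ⇒ ok; ctr=5 reg=4
step 11: T1 LOAD ⇒ load; ctr=5 reg=5
step 12: T1 CAS ⇒ ok; ctr=6 reg=5

C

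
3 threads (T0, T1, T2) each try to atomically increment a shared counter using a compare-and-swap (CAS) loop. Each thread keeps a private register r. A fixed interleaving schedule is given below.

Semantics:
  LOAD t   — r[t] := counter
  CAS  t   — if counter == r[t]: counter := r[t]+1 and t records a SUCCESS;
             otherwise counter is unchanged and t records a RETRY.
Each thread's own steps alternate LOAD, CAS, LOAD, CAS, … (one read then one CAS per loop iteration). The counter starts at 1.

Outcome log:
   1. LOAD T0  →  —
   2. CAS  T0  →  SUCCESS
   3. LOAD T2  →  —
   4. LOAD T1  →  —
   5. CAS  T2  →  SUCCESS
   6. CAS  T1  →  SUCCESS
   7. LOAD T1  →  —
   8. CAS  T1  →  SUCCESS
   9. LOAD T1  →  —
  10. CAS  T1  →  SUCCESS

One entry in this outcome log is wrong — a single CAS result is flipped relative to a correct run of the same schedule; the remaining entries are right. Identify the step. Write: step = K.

step = 6

Re-executing:
[1] T0.load  rd  (counter 1, T0.r 1)
[2] T0.cas  hit  (counter 2, T0.r 1)
[3] T2.load  rd  (counter 2, T2.r 2)
[4] T1.load  rd  (counter 2, T1.r 2)
[5] T2.cas  hit  (counter 3, T2.r 2)
[6] T1.cas  miss  (counter 3, T1.r 2)
[7] T1.load  rd  (counter 3, T1.r 3)
[8] T1.cas  hit  (counter 4, T1.r 3)
[9] T1.load  rd  (counter 4, T1.r 4)
[10] T1.cas  hit  (counter 5, T1.r 4)
Flip is step 6.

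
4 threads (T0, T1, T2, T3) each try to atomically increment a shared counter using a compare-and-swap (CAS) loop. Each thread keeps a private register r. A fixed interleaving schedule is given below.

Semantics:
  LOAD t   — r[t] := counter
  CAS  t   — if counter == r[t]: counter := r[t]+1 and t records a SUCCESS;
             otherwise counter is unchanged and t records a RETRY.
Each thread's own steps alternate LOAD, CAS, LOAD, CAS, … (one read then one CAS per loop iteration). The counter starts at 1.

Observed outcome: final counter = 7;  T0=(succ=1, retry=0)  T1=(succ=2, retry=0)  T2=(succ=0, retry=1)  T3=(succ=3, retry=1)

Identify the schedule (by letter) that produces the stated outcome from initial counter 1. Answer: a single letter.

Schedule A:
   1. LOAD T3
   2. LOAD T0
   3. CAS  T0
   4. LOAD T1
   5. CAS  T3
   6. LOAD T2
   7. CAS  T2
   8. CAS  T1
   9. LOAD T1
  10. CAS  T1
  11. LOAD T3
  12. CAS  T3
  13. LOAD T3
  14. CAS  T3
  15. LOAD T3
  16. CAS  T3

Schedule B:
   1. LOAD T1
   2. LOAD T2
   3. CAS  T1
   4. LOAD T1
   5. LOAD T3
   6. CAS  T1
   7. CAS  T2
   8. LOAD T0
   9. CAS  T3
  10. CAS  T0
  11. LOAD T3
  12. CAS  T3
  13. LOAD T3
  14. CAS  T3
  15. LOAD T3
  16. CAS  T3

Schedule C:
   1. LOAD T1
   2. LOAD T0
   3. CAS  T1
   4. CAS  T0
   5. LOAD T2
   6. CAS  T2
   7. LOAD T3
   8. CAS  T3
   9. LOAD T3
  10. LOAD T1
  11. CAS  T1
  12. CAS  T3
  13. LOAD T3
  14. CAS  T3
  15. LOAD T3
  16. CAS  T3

Simulating candidate B:
1. LOAD T1 → mem=1 r[T1]=1 [LOAD]
2. LOAD T2 → mem=1 r[T2]=1 [LOAD]
3. CAS T1 → mem=2 r[T1]=1 [OK]
4. LOAD T1 → mem=2 r[T1]=2 [LOAD]
5. LOAD T3 → mem=2 r[T3]=2 [LOAD]
6. CAS T1 → mem=3 r[T1]=2 [OK]
7. CAS T2 → mem=3 r[T2]=1 [RETRY]
8. LOAD T0 → mem=3 r[T0]=3 [LOAD]
9. CAS T3 → mem=3 r[T3]=2 [RETRY]
10. CAS T0 → mem=4 r[T0]=3 [OK]
11. LOAD T3 → mem=4 r[T3]=4 [LOAD]
12. CAS T3 → mem=5 r[T3]=4 [OK]
13. LOAD T3 → mem=5 r[T3]=5 [LOAD]
14. CAS T3 → mem=6 r[T3]=5 [OK]
15. LOAD T3 → mem=6 r[T3]=6 [LOAD]
16. CAS T3 → mem=7 r[T3]=6 [OK]

B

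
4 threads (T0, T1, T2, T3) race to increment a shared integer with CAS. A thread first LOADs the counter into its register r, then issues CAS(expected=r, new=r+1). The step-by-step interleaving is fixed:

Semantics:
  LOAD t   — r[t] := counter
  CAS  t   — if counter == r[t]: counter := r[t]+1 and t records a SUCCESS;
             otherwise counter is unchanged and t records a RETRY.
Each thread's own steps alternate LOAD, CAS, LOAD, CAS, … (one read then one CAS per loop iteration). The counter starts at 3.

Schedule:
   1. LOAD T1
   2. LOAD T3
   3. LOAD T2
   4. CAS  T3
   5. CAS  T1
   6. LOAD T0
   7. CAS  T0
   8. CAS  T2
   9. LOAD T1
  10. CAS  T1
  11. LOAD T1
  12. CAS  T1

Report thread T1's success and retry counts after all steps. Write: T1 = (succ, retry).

T1 = (2, 1)

   1) LOAD T1:  M=3  r_T1=3
   2) LOAD T3:  M=3  r_T3=3
   3) LOAD T2:  M=3  r_T2=3
   4) CAS  T3:  M=4  r_T3=3 ✓
   5) CAS  T1:  M=4  r_T1=3 ✗
   6) LOAD T0:  M=4  r_T0=4
   7) CAS  T0:  M=5  r_T0=4 ✓
   8) CAS  T2:  M=5  r_T2=3 ✗
   9) LOAD T1:  M=5  r_T1=5
  10) CAS  T1:  M=6  r_T1=5 ✓
  11) LOAD T1:  M=6  r_T1=6
  12) CAS  T1:  M=7  r_T1=6 ✓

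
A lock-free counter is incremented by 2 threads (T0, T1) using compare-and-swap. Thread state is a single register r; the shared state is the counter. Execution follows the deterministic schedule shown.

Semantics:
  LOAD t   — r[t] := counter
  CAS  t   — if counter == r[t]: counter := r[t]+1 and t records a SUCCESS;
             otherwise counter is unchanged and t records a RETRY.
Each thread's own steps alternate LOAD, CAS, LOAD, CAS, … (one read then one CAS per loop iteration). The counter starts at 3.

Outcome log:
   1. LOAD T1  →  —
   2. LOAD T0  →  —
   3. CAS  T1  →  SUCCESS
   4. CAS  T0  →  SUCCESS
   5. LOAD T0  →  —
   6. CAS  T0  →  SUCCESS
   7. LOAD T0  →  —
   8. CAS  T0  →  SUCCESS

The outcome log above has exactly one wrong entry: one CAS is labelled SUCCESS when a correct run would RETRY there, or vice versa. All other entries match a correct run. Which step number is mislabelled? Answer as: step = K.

Reference trace:
[1] T1.load  rd  (counter 3, T1.r 3)
[2] T0.load  rd  (counter 3, T0.r 3)
[3] T1.cas  hit  (counter 4, T1.r 3)
[4] T0.cas  miss  (counter 4, T0.r 3)
[5] T0.load  rd  (counter 4, T0.r 4)
[6] T0.cas  hit  (counter 5, T0.r 4)
[7] T0.load  rd  (counter 5, T0.r 5)
[8] T0.cas  hit  (counter 6, T0.r 5)
Mismatch at 4.

step = 4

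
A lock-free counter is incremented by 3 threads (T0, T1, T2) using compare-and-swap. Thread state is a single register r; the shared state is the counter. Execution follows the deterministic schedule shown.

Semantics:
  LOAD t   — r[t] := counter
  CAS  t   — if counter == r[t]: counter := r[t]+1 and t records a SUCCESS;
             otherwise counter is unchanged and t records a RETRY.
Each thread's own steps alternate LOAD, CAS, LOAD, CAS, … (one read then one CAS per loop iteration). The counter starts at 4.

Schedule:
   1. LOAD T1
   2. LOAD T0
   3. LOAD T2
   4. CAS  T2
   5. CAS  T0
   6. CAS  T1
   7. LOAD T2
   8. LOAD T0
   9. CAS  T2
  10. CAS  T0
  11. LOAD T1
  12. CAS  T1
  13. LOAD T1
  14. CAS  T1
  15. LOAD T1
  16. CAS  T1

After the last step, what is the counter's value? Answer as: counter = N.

1. LOAD T1 → mem=4 r[T1]=4 [LOAD]
2. LOAD T0 → mem=4 r[T0]=4 [LOAD]
3. LOAD T2 → mem=4 r[T2]=4 [LOAD]
4. CAS T2 → mem=5 r[T2]=4 [OK]
5. CAS T0 → mem=5 r[T0]=4 [RETRY]
6. CAS T1 → mem=5 r[T1]=4 [RETRY]
7. LOAD T2 → mem=5 r[T2]=5 [LOAD]
8. LOAD T0 → mem=5 r[T0]=5 [LOAD]
9. CAS T2 → mem=6 r[T2]=5 [OK]
10. CAS T0 → mem=6 r[T0]=5 [RETRY]
11. LOAD T1 → mem=6 r[T1]=6 [LOAD]
12. CAS T1 → mem=7 r[T1]=6 [OK]
13. LOAD T1 → mem=7 r[T1]=7 [LOAD]
14. CAS T1 → mem=8 r[T1]=7 [OK]
15. LOAD T1 → mem=8 r[T1]=8 [LOAD]
16. CAS T1 → mem=9 r[T1]=8 [OK]

counter = 9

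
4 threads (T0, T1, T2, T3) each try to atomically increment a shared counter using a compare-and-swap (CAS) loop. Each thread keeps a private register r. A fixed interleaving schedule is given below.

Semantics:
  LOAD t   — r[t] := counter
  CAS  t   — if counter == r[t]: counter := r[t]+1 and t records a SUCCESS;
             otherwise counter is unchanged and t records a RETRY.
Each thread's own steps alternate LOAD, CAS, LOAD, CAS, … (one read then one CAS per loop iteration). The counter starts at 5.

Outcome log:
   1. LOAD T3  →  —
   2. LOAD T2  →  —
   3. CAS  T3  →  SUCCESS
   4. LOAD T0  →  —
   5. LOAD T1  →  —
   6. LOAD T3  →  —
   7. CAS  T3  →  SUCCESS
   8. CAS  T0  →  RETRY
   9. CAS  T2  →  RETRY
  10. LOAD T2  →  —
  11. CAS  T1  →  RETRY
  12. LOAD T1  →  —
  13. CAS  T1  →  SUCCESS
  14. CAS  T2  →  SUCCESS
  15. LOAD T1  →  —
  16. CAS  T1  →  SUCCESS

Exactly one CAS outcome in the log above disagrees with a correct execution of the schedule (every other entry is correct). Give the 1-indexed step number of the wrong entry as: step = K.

step = 14

Re-executing:
[1] T3.load  rd  (counter 5, T3.r 5)
[2] T2.load  rd  (counter 5, T2.r 5)
[3] T3.cas  hit  (counter 6, T3.r 5)
[4] T0.load  rd  (counter 6, T0.r 6)
[5] T1.load  rd  (counter 6, T1.r 6)
[6] T3.load  rd  (counter 6, T3.r 6)
[7] T3.cas  hit  (counter 7, T3.r 6)
[8] T0.cas  miss  (counter 7, T0.r 6)
[9] T2.cas  miss  (counter 7, T2.r 5)
[10] T2.load  rd  (counter 7, T2.r 7)
[11] T1.cas  miss  (counter 7, T1.r 6)
[12] T1.load  rd  (counter 7, T1.r 7)
[13] T1.cas  hit  (counter 8, T1.r 7)
[14] T2.cas  miss  (counter 8, T2.r 7)
[15] T1.load  rd  (counter 8, T1.r 8)
[16] T1.cas  hit  (counter 9, T1.r 8)
Flip is step 14.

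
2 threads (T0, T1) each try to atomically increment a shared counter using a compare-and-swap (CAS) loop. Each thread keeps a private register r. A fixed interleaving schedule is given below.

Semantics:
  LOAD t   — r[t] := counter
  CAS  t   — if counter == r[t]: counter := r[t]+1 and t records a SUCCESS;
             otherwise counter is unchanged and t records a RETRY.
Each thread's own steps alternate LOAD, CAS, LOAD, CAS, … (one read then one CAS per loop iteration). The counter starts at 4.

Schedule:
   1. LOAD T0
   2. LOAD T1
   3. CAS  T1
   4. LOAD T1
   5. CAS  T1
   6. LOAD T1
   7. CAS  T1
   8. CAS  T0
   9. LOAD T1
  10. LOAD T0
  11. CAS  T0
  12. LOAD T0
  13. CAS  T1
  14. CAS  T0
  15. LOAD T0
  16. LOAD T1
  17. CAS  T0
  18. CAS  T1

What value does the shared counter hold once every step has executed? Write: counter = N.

counter = 10

   1) LOAD T0:  M=4  r_T0=4
   2) LOAD T1:  M=4  r_T1=4
   3) CAS  T1:  M=5  r_T1=4 ✓
   4) LOAD T1:  M=5  r_T1=5
   5) CAS  T1:  M=6  r_T1=5 ✓
   6) LOAD T1:  M=6  r_T1=6
   7) CAS  T1:  M=7  r_T1=6 ✓
   8) CAS  T0:  M=7  r_T0=4 ✗
   9) LOAD T1:  M=7  r_T1=7
  10) LOAD T0:  M=7  r_T0=7
  11) CAS  T0:  M=8  r_T0=7 ✓
  12) LOAD T0:  M=8  r_T0=8
  13) CAS  T1:  M=8  r_T1=7 ✗
  14) CAS  T0:  M=9  r_T0=8 ✓
  15) LOAD T0:  M=9  r_T0=9
  16) LOAD T1:  M=9  r_T1=9
  17) CAS  T0:  M=10  r_T0=9 ✓
  18) CAS  T1:  M=10  r_T1=9 ✗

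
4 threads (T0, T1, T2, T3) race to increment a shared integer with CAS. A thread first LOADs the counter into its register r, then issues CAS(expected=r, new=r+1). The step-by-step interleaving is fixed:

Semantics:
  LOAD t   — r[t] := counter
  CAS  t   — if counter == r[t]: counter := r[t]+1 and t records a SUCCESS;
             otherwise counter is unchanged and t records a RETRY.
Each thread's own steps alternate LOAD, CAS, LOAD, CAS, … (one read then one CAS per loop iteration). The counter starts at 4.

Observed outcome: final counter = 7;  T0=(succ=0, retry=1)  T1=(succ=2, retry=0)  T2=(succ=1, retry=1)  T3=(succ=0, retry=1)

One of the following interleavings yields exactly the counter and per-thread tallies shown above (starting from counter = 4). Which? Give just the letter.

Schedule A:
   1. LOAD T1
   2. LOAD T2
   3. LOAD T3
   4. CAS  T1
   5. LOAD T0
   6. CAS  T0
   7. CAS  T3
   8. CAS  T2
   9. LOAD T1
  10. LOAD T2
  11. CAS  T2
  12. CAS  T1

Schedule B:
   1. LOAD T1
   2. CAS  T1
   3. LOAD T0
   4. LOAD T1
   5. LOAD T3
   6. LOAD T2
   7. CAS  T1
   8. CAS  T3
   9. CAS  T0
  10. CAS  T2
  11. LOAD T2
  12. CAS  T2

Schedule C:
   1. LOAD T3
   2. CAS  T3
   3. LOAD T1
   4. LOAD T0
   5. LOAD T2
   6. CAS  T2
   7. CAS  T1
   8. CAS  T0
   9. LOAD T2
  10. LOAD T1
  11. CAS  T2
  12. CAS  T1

B

Run B:
T1 LOAD — after: cnt=4, r=4 — load
T1 CAS — after: cnt=5, r=4 — ok
T0 LOAD — after: cnt=5, r=5 — load
T1 LOAD — after: cnt=5, r=5 — load
T3 LOAD — after: cnt=5, r=5 — load
T2 LOAD — after: cnt=5, r=5 — load
T1 CAS — after: cnt=6, r=5 — ok
T3 CAS — after: cnt=6, r=5 — retry
T0 CAS — after: cnt=6, r=5 — retry
T2 CAS — after: cnt=6, r=5 — retry
T2 LOAD — after: cnt=6, r=6 — load
T2 CAS — after: cnt=7, r=6 — ok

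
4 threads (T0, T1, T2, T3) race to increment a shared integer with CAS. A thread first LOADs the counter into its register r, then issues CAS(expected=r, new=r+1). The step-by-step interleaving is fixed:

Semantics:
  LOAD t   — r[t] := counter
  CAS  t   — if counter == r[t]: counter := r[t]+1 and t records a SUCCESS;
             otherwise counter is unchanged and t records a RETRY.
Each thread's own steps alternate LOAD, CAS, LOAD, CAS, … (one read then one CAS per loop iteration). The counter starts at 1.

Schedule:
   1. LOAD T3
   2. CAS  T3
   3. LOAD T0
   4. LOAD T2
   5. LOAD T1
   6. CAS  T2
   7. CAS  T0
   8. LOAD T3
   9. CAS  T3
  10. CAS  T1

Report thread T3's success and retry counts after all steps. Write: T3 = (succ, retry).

[1] T3.load  rd  (counter 1, T3.r 1)
[2] T3.cas  hit  (counter 2, T3.r 1)
[3] T0.load  rd  (counter 2, T0.r 2)
[4] T2.load  rd  (counter 2, T2.r 2)
[5] T1.load  rd  (counter 2, T1.r 2)
[6] T2.cas  hit  (counter 3, T2.r 2)
[7] T0.cas  miss  (counter 3, T0.r 2)
[8] T3.load  rd  (counter 3, T3.r 3)
[9] T3.cas  hit  (counter 4, T3.r 3)
[10] T1.cas  miss  (counter 4, T1.r 2)

T3 = (2, 0)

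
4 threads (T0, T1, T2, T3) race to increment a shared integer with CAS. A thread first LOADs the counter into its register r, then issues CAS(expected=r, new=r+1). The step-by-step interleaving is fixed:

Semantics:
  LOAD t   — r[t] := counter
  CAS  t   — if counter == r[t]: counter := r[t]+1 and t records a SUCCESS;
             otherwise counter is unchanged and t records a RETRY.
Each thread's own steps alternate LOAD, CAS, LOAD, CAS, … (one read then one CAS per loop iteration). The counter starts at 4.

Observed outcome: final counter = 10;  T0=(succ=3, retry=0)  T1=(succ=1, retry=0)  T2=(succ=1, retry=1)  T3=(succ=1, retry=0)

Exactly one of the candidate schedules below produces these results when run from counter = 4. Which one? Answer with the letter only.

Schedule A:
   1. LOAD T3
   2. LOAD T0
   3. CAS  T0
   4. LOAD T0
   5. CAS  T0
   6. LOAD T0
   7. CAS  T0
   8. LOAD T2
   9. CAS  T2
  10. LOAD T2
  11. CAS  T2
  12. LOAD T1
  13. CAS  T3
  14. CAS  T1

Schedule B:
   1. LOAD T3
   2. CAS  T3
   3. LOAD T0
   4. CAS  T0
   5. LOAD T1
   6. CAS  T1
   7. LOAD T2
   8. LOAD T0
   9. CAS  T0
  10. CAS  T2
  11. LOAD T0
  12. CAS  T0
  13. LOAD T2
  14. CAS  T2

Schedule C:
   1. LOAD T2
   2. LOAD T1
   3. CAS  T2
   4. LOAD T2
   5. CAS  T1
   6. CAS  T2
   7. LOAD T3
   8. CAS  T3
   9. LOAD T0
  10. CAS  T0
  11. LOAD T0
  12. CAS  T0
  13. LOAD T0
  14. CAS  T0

B

Run B:
step 1: T3 LOAD ⇒ load; ctr=4 reg=4
step 2: T3 CAS ⇒ ok; ctr=5 reg=4
step 3: T0 LOAD ⇒ load; ctr=5 reg=5
step 4: T0 CAS ⇒ ok; ctr=6 reg=5
step 5: T1 LOAD ⇒ load; ctr=6 reg=6
step 6: T1 CAS ⇒ ok; ctr=7 reg=6
step 7: T2 LOAD ⇒ load; ctr=7 reg=7
step 8: T0 LOAD ⇒ load; ctr=7 reg=7
step 9: T0 CAS ⇒ ok; ctr=8 reg=7
step 10: T2 CAS ⇒ retry; ctr=8 reg=7
step 11: T0 LOAD ⇒ load; ctr=8 reg=8
step 12: T0 CAS ⇒ ok; ctr=9 reg=8
step 13: T2 LOAD ⇒ load; ctr=9 reg=9
step 14: T2 CAS ⇒ ok; ctr=10 reg=9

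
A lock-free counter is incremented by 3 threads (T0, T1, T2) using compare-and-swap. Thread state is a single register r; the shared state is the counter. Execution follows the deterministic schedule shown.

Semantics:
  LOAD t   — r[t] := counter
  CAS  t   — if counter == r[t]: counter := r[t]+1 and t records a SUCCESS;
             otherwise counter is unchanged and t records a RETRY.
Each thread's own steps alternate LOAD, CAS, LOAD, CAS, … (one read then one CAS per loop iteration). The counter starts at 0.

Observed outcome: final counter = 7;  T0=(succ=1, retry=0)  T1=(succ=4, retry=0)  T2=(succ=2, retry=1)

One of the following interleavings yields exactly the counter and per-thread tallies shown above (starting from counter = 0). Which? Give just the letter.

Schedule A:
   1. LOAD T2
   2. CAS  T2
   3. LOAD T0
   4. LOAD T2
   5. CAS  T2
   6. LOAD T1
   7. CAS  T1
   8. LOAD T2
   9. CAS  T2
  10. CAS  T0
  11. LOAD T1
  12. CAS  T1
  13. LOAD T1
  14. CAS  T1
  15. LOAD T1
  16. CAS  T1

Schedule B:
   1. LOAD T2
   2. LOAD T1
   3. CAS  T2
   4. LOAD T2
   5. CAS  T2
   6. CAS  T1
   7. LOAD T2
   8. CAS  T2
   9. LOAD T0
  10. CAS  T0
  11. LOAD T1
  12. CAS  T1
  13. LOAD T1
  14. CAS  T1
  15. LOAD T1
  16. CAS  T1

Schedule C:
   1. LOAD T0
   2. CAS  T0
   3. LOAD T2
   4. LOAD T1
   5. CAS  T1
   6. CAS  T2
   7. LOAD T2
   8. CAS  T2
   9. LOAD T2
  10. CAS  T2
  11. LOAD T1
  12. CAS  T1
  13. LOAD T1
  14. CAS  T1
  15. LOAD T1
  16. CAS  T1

C

Run C:
step 1: T0 LOAD ⇒ load; ctr=0 reg=0
step 2: T0 CAS ⇒ ok; ctr=1 reg=0
step 3: T2 LOAD ⇒ load; ctr=1 reg=1
step 4: T1 LOAD ⇒ load; ctr=1 reg=1
step 5: T1 CAS ⇒ ok; ctr=2 reg=1
step 6: T2 CAS ⇒ retry; ctr=2 reg=1
step 7: T2 LOAD ⇒ load; ctr=2 reg=2
step 8: T2 CAS ⇒ ok; ctr=3 reg=2
step 9: T2 LOAD ⇒ load; ctr=3 reg=3
step 10: T2 CAS ⇒ ok; ctr=4 reg=3
step 11: T1 LOAD ⇒ load; ctr=4 reg=4
step 12: T1 CAS ⇒ ok; ctr=5 reg=4
step 13: T1 LOAD ⇒ load; ctr=5 reg=5
step 14: T1 CAS ⇒ ok; ctr=6 reg=5
step 15: T1 LOAD ⇒ load; ctr=6 reg=6
step 16: T1 CAS ⇒ ok; ctr=7 reg=6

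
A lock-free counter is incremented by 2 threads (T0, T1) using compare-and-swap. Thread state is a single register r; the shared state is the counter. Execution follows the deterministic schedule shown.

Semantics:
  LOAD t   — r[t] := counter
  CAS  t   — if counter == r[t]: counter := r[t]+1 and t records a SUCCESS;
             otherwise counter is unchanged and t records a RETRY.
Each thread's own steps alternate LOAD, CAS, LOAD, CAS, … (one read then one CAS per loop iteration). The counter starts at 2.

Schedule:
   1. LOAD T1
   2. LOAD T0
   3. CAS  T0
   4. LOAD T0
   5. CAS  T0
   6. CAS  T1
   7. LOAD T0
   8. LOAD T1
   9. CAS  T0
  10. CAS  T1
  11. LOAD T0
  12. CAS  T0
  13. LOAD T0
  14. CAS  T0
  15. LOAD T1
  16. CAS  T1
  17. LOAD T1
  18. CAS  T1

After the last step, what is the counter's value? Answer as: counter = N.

counter = 9

1. LOAD T1 → mem=2 r[T1]=2 [LOAD]
2. LOAD T0 → mem=2 r[T0]=2 [LOAD]
3. CAS T0 → mem=3 r[T0]=2 [OK]
4. LOAD T0 → mem=3 r[T0]=3 [LOAD]
5. CAS T0 → mem=4 r[T0]=3 [OK]
6. CAS T1 → mem=4 r[T1]=2 [RETRY]
7. LOAD T0 → mem=4 r[T0]=4 [LOAD]
8. LOAD T1 → mem=4 r[T1]=4 [LOAD]
9. CAS T0 → mem=5 r[T0]=4 [OK]
10. CAS T1 → mem=5 r[T1]=4 [RETRY]
11. LOAD T0 → mem=5 r[T0]=5 [LOAD]
12. CAS T0 → mem=6 r[T0]=5 [OK]
13. LOAD T0 → mem=6 r[T0]=6 [LOAD]
14. CAS T0 → mem=7 r[T0]=6 [OK]
15. LOAD T1 → mem=7 r[T1]=7 [LOAD]
16. CAS T1 → mem=8 r[T1]=7 [OK]
17. LOAD T1 → mem=8 r[T1]=8 [LOAD]
18. CAS T1 → mem=9 r[T1]=8 [OK]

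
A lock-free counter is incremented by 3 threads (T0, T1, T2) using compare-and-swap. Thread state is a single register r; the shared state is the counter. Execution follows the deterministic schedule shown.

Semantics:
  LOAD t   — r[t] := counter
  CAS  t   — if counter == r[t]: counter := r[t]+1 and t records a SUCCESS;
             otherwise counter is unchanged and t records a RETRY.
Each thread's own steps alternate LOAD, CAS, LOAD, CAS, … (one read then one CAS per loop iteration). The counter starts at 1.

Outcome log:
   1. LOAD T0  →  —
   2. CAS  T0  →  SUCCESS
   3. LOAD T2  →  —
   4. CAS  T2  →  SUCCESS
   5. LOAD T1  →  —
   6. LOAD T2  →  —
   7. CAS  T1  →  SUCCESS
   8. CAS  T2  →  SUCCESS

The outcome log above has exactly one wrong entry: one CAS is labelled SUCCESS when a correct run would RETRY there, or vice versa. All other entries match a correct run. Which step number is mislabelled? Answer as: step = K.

step = 8

Correct run:
   1) LOAD T0:  M=1  r_T0=1
   2) CAS  T0:  M=2  r_T0=1 ✓
   3) LOAD T2:  M=2  r_T2=2
   4) CAS  T2:  M=3  r_T2=2 ✓
   5) LOAD T1:  M=3  r_T1=3
   6) LOAD T2:  M=3  r_T2=3
   7) CAS  T1:  M=4  r_T1=3 ✓
   8) CAS  T2:  M=4  r_T2=3 ✗
Mismatch at 8.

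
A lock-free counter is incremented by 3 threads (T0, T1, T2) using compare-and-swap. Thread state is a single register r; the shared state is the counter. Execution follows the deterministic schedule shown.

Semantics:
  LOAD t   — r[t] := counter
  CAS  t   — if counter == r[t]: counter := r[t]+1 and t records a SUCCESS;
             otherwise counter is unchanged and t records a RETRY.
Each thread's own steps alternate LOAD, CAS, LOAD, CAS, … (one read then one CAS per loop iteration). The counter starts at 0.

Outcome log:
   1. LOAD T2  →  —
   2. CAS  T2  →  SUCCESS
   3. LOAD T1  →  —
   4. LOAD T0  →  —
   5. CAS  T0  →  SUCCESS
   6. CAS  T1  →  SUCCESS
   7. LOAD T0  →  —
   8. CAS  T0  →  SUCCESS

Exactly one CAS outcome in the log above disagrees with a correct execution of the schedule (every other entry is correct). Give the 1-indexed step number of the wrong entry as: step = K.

Reference trace:
#1 T2 reads 0
#2 T2 CAS(0→1) writes; counter now 1
#3 T1 reads 1
#4 T0 reads 1
#5 T0 CAS(1→2) writes; counter now 2
#6 T1 CAS(1→2) fails; counter now 2
#7 T0 reads 2
#8 T0 CAS(2→3) writes; counter now 3
Log disagrees first at step 6.

step = 6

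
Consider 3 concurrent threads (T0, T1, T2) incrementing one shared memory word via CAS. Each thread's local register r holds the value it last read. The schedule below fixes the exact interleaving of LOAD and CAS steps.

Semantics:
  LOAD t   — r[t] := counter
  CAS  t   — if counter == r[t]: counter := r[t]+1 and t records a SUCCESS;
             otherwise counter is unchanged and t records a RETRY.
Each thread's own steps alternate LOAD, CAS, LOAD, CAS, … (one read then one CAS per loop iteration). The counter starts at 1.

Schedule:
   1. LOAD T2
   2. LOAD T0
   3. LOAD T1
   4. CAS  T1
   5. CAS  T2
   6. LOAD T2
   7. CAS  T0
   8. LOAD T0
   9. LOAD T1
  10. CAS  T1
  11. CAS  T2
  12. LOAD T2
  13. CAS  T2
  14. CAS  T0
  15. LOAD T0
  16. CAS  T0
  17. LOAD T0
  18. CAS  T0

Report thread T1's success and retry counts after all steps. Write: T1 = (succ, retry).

1. LOAD T2 → mem=1 r[T2]=1 [LOAD]
2. LOAD T0 → mem=1 r[T0]=1 [LOAD]
3. LOAD T1 → mem=1 r[T1]=1 [LOAD]
4. CAS T1 → mem=2 r[T1]=1 [OK]
5. CAS T2 → mem=2 r[T2]=1 [RETRY]
6. LOAD T2 → mem=2 r[T2]=2 [LOAD]
7. CAS T0 → mem=2 r[T0]=1 [RETRY]
8. LOAD T0 → mem=2 r[T0]=2 [LOAD]
9. LOAD T1 → mem=2 r[T1]=2 [LOAD]
10. CAS T1 → mem=3 r[T1]=2 [OK]
11. CAS T2 → mem=3 r[T2]=2 [RETRY]
12. LOAD T2 → mem=3 r[T2]=3 [LOAD]
13. CAS T2 → mem=4 r[T2]=3 [OK]
14. CAS T0 → mem=4 r[T0]=2 [RETRY]
15. LOAD T0 → mem=4 r[T0]=4 [LOAD]
16. CAS T0 → mem=5 r[T0]=4 [OK]
17. LOAD T0 → mem=5 r[T0]=5 [LOAD]
18. CAS T0 → mem=6 r[T0]=5 [OK]

T1 = (2, 0)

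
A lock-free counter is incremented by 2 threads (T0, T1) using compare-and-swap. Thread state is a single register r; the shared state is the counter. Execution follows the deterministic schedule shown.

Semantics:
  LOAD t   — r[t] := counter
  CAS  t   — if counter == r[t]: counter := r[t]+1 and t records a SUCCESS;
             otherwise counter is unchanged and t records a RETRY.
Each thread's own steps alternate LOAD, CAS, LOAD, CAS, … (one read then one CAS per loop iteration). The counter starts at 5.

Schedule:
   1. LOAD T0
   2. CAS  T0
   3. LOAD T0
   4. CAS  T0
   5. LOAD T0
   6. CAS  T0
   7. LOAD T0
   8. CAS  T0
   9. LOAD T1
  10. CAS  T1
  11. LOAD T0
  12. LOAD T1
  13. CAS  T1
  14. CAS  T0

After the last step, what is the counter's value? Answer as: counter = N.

counter = 11

[1] T0.load  rd  (counter 5, T0.r 5)
[2] T0.cas  hit  (counter 6, T0.r 5)
[3] T0.load  rd  (counter 6, T0.r 6)
[4] T0.cas  hit  (counter 7, T0.r 6)
[5] T0.load  rd  (counter 7, T0.r 7)
[6] T0.cas  hit  (counter 8, T0.r 7)
[7] T0.load  rd  (counter 8, T0.r 8)
[8] T0.cas  hit  (counter 9, T0.r 8)
[9] T1.load  rd  (counter 9, T1.r 9)
[10] T1.cas  hit  (counter 10, T1.r 9)
[11] T0.load  rd  (counter 10, T0.r 10)
[12] T1.load  rd  (counter 10, T1.r 10)
[13] T1.cas  hit  (counter 11, T1.r 10)
[14] T0.cas  miss  (counter 11, T0.r 10)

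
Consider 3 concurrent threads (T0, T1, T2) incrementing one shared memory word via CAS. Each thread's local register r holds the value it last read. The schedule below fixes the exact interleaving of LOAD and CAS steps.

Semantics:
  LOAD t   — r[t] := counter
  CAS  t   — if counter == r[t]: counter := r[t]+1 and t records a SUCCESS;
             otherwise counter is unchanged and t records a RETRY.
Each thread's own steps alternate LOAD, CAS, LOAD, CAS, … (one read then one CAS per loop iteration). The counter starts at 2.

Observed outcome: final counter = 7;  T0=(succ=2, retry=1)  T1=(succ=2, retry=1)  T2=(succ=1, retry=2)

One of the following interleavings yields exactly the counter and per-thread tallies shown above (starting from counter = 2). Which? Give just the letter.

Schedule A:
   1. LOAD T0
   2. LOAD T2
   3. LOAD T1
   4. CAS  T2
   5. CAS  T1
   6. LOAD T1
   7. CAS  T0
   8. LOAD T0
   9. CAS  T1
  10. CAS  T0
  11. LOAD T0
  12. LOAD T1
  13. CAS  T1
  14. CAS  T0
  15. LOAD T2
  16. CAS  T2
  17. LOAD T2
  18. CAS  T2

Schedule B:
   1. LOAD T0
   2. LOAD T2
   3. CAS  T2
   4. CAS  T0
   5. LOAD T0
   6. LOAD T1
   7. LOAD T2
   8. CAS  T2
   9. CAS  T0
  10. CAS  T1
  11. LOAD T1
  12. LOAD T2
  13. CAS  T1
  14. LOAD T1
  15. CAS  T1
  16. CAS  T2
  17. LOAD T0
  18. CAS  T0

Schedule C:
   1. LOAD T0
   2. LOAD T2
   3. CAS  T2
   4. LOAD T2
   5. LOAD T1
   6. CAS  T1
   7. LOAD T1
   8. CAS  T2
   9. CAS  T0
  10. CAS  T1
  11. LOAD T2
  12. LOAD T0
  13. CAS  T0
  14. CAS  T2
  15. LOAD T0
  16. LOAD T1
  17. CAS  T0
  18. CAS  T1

C

Tracing schedule C:
1. LOAD T0 → mem=2 r[T0]=2 [LOAD]
2. LOAD T2 → mem=2 r[T2]=2 [LOAD]
3. CAS T2 → mem=3 r[T2]=2 [OK]
4. LOAD T2 → mem=3 r[T2]=3 [LOAD]
5. LOAD T1 → mem=3 r[T1]=3 [LOAD]
6. CAS T1 → mem=4 r[T1]=3 [OK]
7. LOAD T1 → mem=4 r[T1]=4 [LOAD]
8. CAS T2 → mem=4 r[T2]=3 [RETRY]
9. CAS T0 → mem=4 r[T0]=2 [RETRY]
10. CAS T1 → mem=5 r[T1]=4 [OK]
11. LOAD T2 → mem=5 r[T2]=5 [LOAD]
12. LOAD T0 → mem=5 r[T0]=5 [LOAD]
13. CAS T0 → mem=6 r[T0]=5 [OK]
14. CAS T2 → mem=6 r[T2]=5 [RETRY]
15. LOAD T0 → mem=6 r[T0]=6 [LOAD]
16. LOAD T1 → mem=6 r[T1]=6 [LOAD]
17. CAS T0 → mem=7 r[T0]=6 [OK]
18. CAS T1 → mem=7 r[T1]=6 [RETRY]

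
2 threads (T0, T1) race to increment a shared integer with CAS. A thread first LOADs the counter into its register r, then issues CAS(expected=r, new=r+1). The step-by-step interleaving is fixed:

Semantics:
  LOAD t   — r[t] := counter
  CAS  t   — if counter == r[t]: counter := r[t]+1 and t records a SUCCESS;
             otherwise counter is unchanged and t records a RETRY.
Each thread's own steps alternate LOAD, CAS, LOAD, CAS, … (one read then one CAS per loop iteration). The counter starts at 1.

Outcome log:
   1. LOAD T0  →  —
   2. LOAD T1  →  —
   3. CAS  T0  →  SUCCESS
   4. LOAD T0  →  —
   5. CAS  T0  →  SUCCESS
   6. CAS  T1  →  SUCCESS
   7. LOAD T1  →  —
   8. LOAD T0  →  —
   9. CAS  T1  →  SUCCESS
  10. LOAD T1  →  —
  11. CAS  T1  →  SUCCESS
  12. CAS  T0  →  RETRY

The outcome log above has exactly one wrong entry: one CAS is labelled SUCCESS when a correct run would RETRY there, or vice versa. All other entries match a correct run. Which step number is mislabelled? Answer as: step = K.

step = 6

Reference trace:
   1) LOAD T0:  M=1  r_T0=1
   2) LOAD T1:  M=1  r_T1=1
   3) CAS  T0:  M=2  r_T0=1 ✓
   4) LOAD T0:  M=2  r_T0=2
   5) CAS  T0:  M=3  r_T0=2 ✓
   6) CAS  T1:  M=3  r_T1=1 ✗
   7) LOAD T1:  M=3  r_T1=3
   8) LOAD T0:  M=3  r_T0=3
   9) CAS  T1:  M=4  r_T1=3 ✓
  10) LOAD T1:  M=4  r_T1=4
  11) CAS  T1:  M=5  r_T1=4 ✓
  12) CAS  T0:  M=5  r_T0=3 ✗
Flip is step 6.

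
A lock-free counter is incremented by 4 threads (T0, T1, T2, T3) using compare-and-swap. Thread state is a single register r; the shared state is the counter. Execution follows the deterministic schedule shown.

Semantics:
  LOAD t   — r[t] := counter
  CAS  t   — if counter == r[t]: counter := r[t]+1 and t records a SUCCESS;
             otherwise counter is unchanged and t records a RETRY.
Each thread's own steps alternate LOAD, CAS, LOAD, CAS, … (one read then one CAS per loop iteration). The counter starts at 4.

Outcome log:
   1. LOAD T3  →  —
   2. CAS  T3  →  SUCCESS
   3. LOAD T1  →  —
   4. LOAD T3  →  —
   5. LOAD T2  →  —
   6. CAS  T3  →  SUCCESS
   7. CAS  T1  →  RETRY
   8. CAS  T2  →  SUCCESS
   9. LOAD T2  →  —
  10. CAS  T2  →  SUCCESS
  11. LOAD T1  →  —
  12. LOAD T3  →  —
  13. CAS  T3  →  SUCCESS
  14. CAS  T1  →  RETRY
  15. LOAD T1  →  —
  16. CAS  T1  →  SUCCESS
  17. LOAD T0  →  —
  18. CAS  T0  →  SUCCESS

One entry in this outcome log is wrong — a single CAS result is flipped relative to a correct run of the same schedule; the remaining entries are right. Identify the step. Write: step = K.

step = 8

Reference trace:
   1) LOAD T3:  M=4  r_T3=4
   2) CAS  T3:  M=5  r_T3=4 ✓
   3) LOAD T1:  M=5  r_T1=5
   4) LOAD T3:  M=5  r_T3=5
   5) LOAD T2:  M=5  r_T2=5
   6) CAS  T3:  M=6  r_T3=5 ✓
   7) CAS  T1:  M=6  r_T1=5 ✗
   8) CAS  T2:  M=6  r_T2=5 ✗
   9) LOAD T2:  M=6  r_T2=6
  10) CAS  T2:  M=7  r_T2=6 ✓
  11) LOAD T1:  M=7  r_T1=7
  12) LOAD T3:  M=7  r_T3=7
  13) CAS  T3:  M=8  r_T3=7 ✓
  14) CAS  T1:  M=8  r_T1=7 ✗
  15) LOAD T1:  M=8  r_T1=8
  16) CAS  T1:  M=9  r_T1=8 ✓
  17) LOAD T0:  M=9  r_T0=9
  18) CAS  T0:  M=10  r_T0=9 ✓
Flip is step 8.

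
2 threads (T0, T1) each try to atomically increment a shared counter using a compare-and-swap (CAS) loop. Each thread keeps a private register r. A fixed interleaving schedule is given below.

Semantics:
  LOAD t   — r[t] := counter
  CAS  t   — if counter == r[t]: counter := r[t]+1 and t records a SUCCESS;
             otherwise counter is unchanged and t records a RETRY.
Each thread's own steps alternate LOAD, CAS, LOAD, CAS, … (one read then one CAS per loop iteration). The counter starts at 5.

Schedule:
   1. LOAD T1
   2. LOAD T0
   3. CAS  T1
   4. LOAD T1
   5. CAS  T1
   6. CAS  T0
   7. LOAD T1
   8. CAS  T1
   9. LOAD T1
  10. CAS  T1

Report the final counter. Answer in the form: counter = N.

T1 LOAD — after: cnt=5, r=5 — load
T0 LOAD — after: cnt=5, r=5 — load
T1 CAS — after: cnt=6, r=5 — ok
T1 LOAD — after: cnt=6, r=6 — load
T1 CAS — after: cnt=7, r=6 — ok
T0 CAS — after: cnt=7, r=5 — retry
T1 LOAD — after: cnt=7, r=7 — load
T1 CAS — after: cnt=8, r=7 — ok
T1 LOAD — after: cnt=8, r=8 — load
T1 CAS — after: cnt=9, r=8 — ok

counter = 9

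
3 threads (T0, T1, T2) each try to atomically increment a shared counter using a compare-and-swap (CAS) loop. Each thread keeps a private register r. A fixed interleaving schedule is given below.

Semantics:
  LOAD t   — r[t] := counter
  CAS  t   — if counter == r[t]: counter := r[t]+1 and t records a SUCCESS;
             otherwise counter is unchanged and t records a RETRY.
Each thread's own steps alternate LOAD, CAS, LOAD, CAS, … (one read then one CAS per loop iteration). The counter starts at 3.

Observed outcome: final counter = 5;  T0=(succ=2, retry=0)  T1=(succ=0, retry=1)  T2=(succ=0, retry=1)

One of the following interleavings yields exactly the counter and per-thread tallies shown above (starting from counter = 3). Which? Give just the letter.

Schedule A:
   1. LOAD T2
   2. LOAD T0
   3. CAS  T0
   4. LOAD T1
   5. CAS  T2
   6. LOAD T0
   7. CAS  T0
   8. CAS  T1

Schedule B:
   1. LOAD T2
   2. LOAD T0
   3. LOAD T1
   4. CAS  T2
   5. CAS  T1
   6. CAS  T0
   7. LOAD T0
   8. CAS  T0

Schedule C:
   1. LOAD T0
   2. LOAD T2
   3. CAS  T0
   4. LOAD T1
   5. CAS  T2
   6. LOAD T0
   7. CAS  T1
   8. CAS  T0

A

Tracing schedule A:
step 1: T2 LOAD ⇒ load; ctr=3 reg=3
step 2: T0 LOAD ⇒ load; ctr=3 reg=3
step 3: T0 CAS ⇒ ok; ctr=4 reg=3
step 4: T1 LOAD ⇒ load; ctr=4 reg=4
step 5: T2 CAS ⇒ retry; ctr=4 reg=3
step 6: T0 LOAD ⇒ load; ctr=4 reg=4
step 7: T0 CAS ⇒ ok; ctr=5 reg=4
step 8: T1 CAS ⇒ retry; ctr=5 reg=4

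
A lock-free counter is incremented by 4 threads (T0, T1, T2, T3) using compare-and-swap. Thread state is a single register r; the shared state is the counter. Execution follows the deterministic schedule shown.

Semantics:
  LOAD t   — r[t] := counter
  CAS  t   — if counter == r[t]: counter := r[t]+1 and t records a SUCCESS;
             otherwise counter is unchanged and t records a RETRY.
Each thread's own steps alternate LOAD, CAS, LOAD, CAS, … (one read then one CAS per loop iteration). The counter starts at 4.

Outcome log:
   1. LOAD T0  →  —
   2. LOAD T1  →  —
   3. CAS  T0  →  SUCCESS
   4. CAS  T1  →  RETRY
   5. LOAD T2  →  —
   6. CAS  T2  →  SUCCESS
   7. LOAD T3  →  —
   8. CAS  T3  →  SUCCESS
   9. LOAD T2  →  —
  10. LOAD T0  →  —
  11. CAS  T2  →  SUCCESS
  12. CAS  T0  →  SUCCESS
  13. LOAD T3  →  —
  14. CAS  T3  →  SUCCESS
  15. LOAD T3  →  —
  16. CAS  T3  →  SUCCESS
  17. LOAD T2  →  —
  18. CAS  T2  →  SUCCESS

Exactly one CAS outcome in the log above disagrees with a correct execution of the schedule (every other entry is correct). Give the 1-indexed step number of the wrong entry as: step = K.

Reference trace:
1. LOAD T0 → mem=4 r[T0]=4 [LOAD]
2. LOAD T1 → mem=4 r[T1]=4 [LOAD]
3. CAS T0 → mem=5 r[T0]=4 [OK]
4. CAS T1 → mem=5 r[T1]=4 [RETRY]
5. LOAD T2 → mem=5 r[T2]=5 [LOAD]
6. CAS T2 → mem=6 r[T2]=5 [OK]
7. LOAD T3 → mem=6 r[T3]=6 [LOAD]
8. CAS T3 → mem=7 r[T3]=6 [OK]
9. LOAD T2 → mem=7 r[T2]=7 [LOAD]
10. LOAD T0 → mem=7 r[T0]=7 [LOAD]
11. CAS T2 → mem=8 r[T2]=7 [OK]
12. CAS T0 → mem=8 r[T0]=7 [RETRY]
13. LOAD T3 → mem=8 r[T3]=8 [LOAD]
14. CAS T3 → mem=9 r[T3]=8 [OK]
15. LOAD T3 → mem=9 r[T3]=9 [LOAD]
16. CAS T3 → mem=10 r[T3]=9 [OK]
17. LOAD T2 → mem=10 r[T2]=10 [LOAD]
18. CAS T2 → mem=11 r[T2]=10 [OK]
Flip is step 12.

step = 12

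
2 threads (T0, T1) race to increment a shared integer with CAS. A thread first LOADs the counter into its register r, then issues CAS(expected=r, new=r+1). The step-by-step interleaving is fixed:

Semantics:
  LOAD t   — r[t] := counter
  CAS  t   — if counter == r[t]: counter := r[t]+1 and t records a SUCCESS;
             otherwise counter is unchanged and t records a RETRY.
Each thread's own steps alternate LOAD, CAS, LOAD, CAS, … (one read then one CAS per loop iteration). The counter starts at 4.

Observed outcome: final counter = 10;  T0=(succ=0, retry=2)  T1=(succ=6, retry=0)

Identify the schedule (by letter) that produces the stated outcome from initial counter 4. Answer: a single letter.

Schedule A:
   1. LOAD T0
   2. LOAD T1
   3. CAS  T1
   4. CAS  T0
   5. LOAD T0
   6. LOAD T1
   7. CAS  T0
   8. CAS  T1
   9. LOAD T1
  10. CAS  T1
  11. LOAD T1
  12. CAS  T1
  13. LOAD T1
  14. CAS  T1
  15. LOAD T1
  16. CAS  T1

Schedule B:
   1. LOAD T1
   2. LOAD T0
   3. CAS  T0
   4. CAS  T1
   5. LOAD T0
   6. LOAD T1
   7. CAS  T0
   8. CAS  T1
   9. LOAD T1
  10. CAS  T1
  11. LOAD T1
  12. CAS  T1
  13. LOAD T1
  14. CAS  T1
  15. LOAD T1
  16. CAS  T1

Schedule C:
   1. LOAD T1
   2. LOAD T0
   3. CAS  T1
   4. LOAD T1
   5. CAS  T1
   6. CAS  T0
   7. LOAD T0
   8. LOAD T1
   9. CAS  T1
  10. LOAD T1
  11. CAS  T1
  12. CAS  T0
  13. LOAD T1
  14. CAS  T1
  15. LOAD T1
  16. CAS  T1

C

Run C:
step 1: T1 LOAD ⇒ load; ctr=4 reg=4
step 2: T0 LOAD ⇒ load; ctr=4 reg=4
step 3: T1 CAS ⇒ ok; ctr=5 reg=4
step 4: T1 LOAD ⇒ load; ctr=5 reg=5
step 5: T1 CAS ⇒ ok; ctr=6 reg=5
step 6: T0 CAS ⇒ retry; ctr=6 reg=4
step 7: T0 LOAD ⇒ load; ctr=6 reg=6
step 8: T1 LOAD ⇒ load; ctr=6 reg=6
step 9: T1 CAS ⇒ ok; ctr=7 reg=6
step 10: T1 LOAD ⇒ load; ctr=7 reg=7
step 11: T1 CAS ⇒ ok; ctr=8 reg=7
step 12: T0 CAS ⇒ retry; ctr=8 reg=6
step 13: T1 LOAD ⇒ load; ctr=8 reg=8
step 14: T1 CAS ⇒ ok; ctr=9 reg=8
step 15: T1 LOAD ⇒ load; ctr=9 reg=9
step 16: T1 CAS ⇒ ok; ctr=10 reg=9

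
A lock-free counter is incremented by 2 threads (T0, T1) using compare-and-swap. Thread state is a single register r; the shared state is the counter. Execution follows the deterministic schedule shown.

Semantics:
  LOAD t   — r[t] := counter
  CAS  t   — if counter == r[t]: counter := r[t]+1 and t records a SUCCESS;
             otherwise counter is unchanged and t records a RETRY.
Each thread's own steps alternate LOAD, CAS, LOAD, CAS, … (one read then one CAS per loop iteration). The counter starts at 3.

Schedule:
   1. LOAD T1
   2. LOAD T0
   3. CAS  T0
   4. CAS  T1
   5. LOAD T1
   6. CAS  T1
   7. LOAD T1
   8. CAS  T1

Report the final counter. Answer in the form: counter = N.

counter = 6

step 1: T1 LOAD ⇒ load; ctr=3 reg=3
step 2: T0 LOAD ⇒ load; ctr=3 reg=3
step 3: T0 CAS ⇒ ok; ctr=4 reg=3
step 4: T1 CAS ⇒ retry; ctr=4 reg=3
step 5: T1 LOAD ⇒ load; ctr=4 reg=4
step 6: T1 CAS ⇒ ok; ctr=5 reg=4
step 7: T1 LOAD ⇒ load; ctr=5 reg=5
step 8: T1 CAS ⇒ ok; ctr=6 reg=5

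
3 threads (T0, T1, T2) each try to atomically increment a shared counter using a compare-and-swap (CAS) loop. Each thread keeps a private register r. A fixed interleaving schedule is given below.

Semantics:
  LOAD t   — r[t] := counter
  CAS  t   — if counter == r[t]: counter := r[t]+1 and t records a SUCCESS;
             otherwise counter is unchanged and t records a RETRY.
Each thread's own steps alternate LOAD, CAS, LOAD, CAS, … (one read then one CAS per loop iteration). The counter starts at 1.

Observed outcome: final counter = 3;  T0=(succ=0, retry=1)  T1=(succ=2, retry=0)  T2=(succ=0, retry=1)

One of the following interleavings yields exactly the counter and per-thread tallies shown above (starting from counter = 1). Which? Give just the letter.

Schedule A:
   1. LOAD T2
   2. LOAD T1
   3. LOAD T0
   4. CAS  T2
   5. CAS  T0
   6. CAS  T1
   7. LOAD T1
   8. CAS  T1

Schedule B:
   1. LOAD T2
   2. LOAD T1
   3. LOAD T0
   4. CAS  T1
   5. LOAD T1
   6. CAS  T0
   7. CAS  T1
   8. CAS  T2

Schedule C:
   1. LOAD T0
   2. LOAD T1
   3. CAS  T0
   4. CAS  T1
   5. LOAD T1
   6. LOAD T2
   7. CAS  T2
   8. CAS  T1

B

Run B:
T2 LOAD — after: cnt=1, r=1 — load
T1 LOAD — after: cnt=1, r=1 — load
T0 LOAD — after: cnt=1, r=1 — load
T1 CAS — after: cnt=2, r=1 — ok
T1 LOAD — after: cnt=2, r=2 — load
T0 CAS — after: cnt=2, r=1 — retry
T1 CAS — after: cnt=3, r=2 — ok
T2 CAS — after: cnt=3, r=1 — retry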